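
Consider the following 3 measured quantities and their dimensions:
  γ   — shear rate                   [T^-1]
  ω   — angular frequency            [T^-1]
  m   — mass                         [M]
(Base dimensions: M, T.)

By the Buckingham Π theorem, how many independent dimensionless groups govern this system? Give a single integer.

1

Dimensional matrix (M×T by γ×ω×m):
  M: [ 0  0  1]
  T: [-1 -1  0]
RREF → pivots at {γ,m} ⇒ r = 2
n=3, r=2 ⇒ 1 dimensionless group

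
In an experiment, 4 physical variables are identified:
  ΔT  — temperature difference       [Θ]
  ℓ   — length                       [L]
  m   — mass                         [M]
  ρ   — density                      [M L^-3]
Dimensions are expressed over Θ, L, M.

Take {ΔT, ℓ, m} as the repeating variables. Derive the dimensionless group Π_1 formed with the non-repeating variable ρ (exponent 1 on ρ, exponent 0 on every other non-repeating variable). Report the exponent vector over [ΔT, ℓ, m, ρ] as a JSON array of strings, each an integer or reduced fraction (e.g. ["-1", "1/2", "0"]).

Exponent matrix [Θ,L,M] × [ΔT,ℓ,m,ρ]:
  Θ: [ 1  0  0  0]
  L: [ 0  1  0 -3]
  M: [ 0  0  1  1]
Echelon form has 3 nonzero rows (pivots: ΔT,ℓ,m)
Pivot set = {ΔT,ℓ,m}, free = {ρ}
RREF:
  r0: [   1    0    0    0]
  r1: [   0    1    0   -3]
  r2: [   0    0    1    1]
Fix exponent of ρ at 1; solve each RREF row for its pivot's exponent:
  r0: exp(ΔT) + (0)·1 = 0 ⇒ exp(ΔT) = 0
  r1: exp(ℓ) + (-3)·1 = 0 ⇒ exp(ℓ) = 3
  r2: exp(m) + (1)·1 = 0 ⇒ exp(m) = -1
Π_1 = ℓ^3 · m^-1 · ρ

["0", "3", "-1", "1"]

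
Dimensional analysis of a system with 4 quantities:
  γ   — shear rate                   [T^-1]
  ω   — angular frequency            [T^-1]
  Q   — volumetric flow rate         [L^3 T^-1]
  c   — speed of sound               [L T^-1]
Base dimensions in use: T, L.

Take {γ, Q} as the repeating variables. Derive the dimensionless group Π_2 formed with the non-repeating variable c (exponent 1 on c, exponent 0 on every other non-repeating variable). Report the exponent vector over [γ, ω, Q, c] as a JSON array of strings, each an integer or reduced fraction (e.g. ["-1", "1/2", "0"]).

Write exponents as rows T,L / cols γ,ω,Q,c:
  T: [-1 -1 -1 -1]
  L: [ 0  0  3  1]
Row reduction gives pivot columns γ,Q; rank = 2
Repeat: γ,Q; free: ω,c
RREF:
  r0: [   1    1    0  2/3]
  r1: [   0    0    1  1/3]
Fix exponent of c at 1, ω at 0; solve each RREF row for its pivot's exponent:
  r0: exp(γ) + (2/3)·1 = 0 ⇒ exp(γ) = -2/3
  r1: exp(Q) + (1/3)·1 = 0 ⇒ exp(Q) = -1/3
Π_2 = γ^(-2/3) · Q^(-1/3) · c

["-2/3", "0", "-1/3", "1"]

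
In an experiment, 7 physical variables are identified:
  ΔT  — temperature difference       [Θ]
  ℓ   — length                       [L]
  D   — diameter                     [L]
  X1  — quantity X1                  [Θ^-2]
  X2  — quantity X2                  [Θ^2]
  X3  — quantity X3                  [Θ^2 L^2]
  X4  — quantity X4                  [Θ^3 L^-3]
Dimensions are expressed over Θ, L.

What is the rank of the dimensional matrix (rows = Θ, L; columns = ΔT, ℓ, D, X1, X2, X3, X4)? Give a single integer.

2

Exponent matrix [Θ,L] × [ΔT,ℓ,D,X1,X2,X3,X4]:
  Θ: [ 1  0  0 -2  2  2  3]
  L: [ 0  1  1  0  0  2 -3]
RREF → pivots at {ΔT,ℓ} ⇒ r = 2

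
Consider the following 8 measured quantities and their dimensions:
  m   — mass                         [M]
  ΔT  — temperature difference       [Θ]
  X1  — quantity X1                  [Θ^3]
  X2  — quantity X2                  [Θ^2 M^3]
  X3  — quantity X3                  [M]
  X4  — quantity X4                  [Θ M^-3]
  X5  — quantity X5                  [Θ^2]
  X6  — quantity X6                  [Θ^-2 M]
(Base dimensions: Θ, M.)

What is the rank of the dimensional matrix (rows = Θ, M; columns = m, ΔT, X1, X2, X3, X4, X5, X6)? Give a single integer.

Dimensional matrix (Θ×M by m×ΔT×X1×X2×X3×X4×X5×X6):
  Θ: [ 0  1  3  2  0  1  2 -2]
  M: [ 1  0  0  3  1 -3  0  1]
Echelon form has 2 nonzero rows (pivots: m,ΔT)

2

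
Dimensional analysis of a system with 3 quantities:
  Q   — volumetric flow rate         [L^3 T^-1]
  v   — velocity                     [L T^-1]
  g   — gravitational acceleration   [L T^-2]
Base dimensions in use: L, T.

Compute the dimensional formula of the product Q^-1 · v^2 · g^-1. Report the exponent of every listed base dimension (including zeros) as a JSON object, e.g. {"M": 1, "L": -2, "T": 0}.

{"L": -2, "T": 1}

Write exponents as rows L,T / cols Q,v,g:
  L: [ 3  1  1]
  T: [-1 -1 -2]
  [L]: (-1)·3+(2)·1+(-1)·1 = -2
  [T]: (-1)·-1+(2)·-1+(-1)·-2 = 1
⇒ L^-2 T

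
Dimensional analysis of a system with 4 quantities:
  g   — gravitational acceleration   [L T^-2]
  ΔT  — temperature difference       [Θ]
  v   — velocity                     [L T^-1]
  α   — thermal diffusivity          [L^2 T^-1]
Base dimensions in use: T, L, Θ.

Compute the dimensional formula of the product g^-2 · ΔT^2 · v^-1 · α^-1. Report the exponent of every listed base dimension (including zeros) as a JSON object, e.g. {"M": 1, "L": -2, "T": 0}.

{"T": 6, "L": -5, "Θ": 2}

Write exponents as rows T,L,Θ / cols g,ΔT,v,α:
  T: [-2  0 -1 -1]
  L: [ 1  0  1  2]
  Θ: [ 0  1  0  0]
  [T]: (-2)·-2+(2)·0+(-1)·-1+(-1)·-1 = 6
  [L]: (-2)·1+(2)·0+(-1)·1+(-1)·2 = -5
  [Θ]: (-2)·0+(2)·1+(-1)·0+(-1)·0 = 2
⇒ T^6 L^-5 Θ^2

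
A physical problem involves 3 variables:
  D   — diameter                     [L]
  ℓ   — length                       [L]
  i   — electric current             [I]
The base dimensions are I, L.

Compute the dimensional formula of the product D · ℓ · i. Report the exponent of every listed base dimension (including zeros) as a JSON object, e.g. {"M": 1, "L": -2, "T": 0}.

{"I": 1, "L": 2}

Dimensional matrix (I×L by D×ℓ×i):
  I: [ 0  0  1]
  L: [ 1  1  0]
  [I]: (1)·0+(1)·0+(1)·1 = 1
  [L]: (1)·1+(1)·1+(1)·0 = 2
⇒ I L^2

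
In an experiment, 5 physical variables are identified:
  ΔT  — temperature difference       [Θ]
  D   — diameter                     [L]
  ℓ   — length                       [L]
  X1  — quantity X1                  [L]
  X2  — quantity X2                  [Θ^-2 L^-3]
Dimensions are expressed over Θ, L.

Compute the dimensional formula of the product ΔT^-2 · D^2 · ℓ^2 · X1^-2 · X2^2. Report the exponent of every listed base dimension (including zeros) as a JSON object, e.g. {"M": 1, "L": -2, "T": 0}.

Dimensional matrix (Θ×L by ΔT×D×ℓ×X1×X2):
  Θ: [ 1  0  0  0 -2]
  L: [ 0  1  1  1 -3]
  [Θ]: (-2)·1+(2)·0+(2)·0+(-2)·0+(2)·-2 = -6
  [L]: (-2)·0+(2)·1+(2)·1+(-2)·1+(2)·-3 = -4
⇒ Θ^-6 L^-4

{"Θ": -6, "L": -4}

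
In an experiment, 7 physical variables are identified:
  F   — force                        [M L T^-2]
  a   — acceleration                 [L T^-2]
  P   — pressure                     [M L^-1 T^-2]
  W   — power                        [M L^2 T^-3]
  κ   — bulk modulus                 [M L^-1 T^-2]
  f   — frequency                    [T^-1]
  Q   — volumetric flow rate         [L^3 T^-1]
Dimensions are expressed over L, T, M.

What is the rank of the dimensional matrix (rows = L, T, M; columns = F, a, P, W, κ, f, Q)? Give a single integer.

3

Write exponents as rows L,T,M / cols F,a,P,W,κ,f,Q:
  L: [ 1  1 -1  2 -1  0  3]
  T: [-2 -2 -2 -3 -2 -1 -1]
  M: [ 1  0  1  1  1  0  0]
Echelon form has 3 nonzero rows (pivots: F,a,P)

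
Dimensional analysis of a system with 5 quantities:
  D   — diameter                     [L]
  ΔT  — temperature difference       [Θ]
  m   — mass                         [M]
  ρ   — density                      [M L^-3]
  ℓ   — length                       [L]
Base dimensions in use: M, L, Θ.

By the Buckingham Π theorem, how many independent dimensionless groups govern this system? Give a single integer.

Exponent matrix [M,L,Θ] × [D,ΔT,m,ρ,ℓ]:
  M: [ 0  0  1  1  0]
  L: [ 1  0  0 -3  1]
  Θ: [ 0  1  0  0  0]
RREF → pivots at {D,ΔT,m} ⇒ r = 3
5 vars − rank 3 = 2 Π groups

2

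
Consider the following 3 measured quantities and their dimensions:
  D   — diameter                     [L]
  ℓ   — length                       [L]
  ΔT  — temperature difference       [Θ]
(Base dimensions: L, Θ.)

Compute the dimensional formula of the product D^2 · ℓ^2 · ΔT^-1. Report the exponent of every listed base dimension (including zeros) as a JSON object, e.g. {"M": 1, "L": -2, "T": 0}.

{"L": 4, "Θ": -1}

Write exponents as rows L,Θ / cols D,ℓ,ΔT:
  L: [ 1  1  0]
  Θ: [ 0  0  1]
  [L]: (2)·1+(2)·1+(-1)·0 = 4
  [Θ]: (2)·0+(2)·0+(-1)·1 = -1
⇒ L^4 Θ^-1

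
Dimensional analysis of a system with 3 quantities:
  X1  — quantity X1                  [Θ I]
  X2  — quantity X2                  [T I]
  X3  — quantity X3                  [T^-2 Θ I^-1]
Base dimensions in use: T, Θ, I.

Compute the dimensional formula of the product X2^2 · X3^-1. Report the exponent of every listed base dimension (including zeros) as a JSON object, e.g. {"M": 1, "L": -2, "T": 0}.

{"T": 4, "Θ": -1, "I": 3}

Write exponents as rows T,Θ,I / cols X1,X2,X3:
  T: [ 0  1 -2]
  Θ: [ 1  0  1]
  I: [ 1  1 -1]
  [T]: (2)·1+(-1)·-2 = 4
  [Θ]: (2)·0+(-1)·1 = -1
  [I]: (2)·1+(-1)·-1 = 3
⇒ T^4 Θ^-1 I^3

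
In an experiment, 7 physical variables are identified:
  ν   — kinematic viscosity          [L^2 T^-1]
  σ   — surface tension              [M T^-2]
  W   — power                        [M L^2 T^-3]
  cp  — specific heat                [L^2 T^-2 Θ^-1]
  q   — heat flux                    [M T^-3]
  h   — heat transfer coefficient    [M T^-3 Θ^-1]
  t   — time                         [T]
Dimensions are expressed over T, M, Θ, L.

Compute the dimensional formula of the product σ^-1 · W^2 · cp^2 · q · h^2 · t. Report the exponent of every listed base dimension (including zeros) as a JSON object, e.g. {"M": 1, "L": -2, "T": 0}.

{"T": -16, "M": 4, "Θ": -4, "L": 8}

Exponent matrix [T,M,Θ,L] × [ν,σ,W,cp,q,h,t]:
  T: [-1 -2 -3 -2 -3 -3  1]
  M: [ 0  1  1  0  1  1  0]
  Θ: [ 0  0  0 -1  0 -1  0]
  L: [ 2  0  2  2  0  0  0]
  [T]: (-1)·-2+(2)·-3+(2)·-2+(1)·-3+(2)·-3+(1)·1 = -16
  [M]: (-1)·1+(2)·1+(2)·0+(1)·1+(2)·1+(1)·0 = 4
  [Θ]: (-1)·0+(2)·0+(2)·-1+(1)·0+(2)·-1+(1)·0 = -4
  [L]: (-1)·0+(2)·2+(2)·2+(1)·0+(2)·0+(1)·0 = 8
⇒ T^-16 M^4 Θ^-4 L^8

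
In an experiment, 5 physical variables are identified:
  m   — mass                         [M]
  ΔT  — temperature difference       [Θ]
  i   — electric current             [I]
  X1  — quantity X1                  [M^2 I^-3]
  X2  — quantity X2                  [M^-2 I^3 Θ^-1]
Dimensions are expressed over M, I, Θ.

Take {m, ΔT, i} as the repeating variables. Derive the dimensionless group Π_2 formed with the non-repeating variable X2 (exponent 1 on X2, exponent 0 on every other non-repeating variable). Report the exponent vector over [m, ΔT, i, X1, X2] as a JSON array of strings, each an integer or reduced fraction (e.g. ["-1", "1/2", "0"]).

["2", "1", "-3", "0", "1"]

Write exponents as rows M,I,Θ / cols m,ΔT,i,X1,X2:
  M: [ 1  0  0  2 -2]
  I: [ 0  0  1 -3  3]
  Θ: [ 0  1  0  0 -1]
Echelon form has 3 nonzero rows (pivots: m,ΔT,i)
Pivot set = {m,ΔT,i}, free = {X1,X2}
RREF:
  r0: [   1    0    0    2   -2]
  r1: [   0    1    0    0   -1]
  r2: [   0    0    1   -3    3]
Fix exponent of X2 at 1, X1 at 0; solve each RREF row for its pivot's exponent:
  r0: exp(m) + (-2)·1 = 0 ⇒ exp(m) = 2
  r1: exp(ΔT) + (-1)·1 = 0 ⇒ exp(ΔT) = 1
  r2: exp(i) + (3)·1 = 0 ⇒ exp(i) = -3
Π_2 = m^2 · ΔT · i^-3 · X2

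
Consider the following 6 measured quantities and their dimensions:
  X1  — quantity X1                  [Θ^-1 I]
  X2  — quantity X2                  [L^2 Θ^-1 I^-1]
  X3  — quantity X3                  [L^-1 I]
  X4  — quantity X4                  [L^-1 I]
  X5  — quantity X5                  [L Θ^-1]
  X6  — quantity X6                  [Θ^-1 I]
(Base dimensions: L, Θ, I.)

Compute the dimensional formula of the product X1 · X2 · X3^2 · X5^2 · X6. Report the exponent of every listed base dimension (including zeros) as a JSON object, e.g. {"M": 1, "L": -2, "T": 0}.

Write exponents as rows L,Θ,I / cols X1,X2,X3,X4,X5,X6:
  L: [ 0  2 -1 -1  1  0]
  Θ: [-1 -1  0  0 -1 -1]
  I: [ 1 -1  1  1  0  1]
  [L]: (1)·0+(1)·2+(2)·-1+(2)·1+(1)·0 = 2
  [Θ]: (1)·-1+(1)·-1+(2)·0+(2)·-1+(1)·-1 = -5
  [I]: (1)·1+(1)·-1+(2)·1+(2)·0+(1)·1 = 3
⇒ L^2 Θ^-5 I^3

{"L": 2, "Θ": -5, "I": 3}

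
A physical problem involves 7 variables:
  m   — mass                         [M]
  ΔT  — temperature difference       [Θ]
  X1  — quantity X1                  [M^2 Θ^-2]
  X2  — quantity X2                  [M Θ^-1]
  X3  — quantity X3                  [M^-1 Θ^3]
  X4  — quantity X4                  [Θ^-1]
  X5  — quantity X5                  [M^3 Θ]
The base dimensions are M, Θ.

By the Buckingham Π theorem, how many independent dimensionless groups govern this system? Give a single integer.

5

Dimensional matrix (M×Θ by m×ΔT×X1×X2×X3×X4×X5):
  M: [ 1  0  2  1 -1  0  3]
  Θ: [ 0  1 -2 -1  3 -1  1]
RREF → pivots at {m,ΔT} ⇒ r = 2
n=7, r=2 ⇒ 5 dimensionless groups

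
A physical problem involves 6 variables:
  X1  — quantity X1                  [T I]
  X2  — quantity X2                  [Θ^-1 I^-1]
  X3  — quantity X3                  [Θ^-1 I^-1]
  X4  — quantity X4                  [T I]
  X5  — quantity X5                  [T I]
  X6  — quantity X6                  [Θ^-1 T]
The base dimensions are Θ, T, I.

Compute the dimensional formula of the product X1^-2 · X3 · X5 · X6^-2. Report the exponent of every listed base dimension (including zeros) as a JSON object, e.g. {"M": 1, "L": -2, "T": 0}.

Write exponents as rows Θ,T,I / cols X1,X2,X3,X4,X5,X6:
  Θ: [ 0 -1 -1  0  0 -1]
  T: [ 1  0  0  1  1  1]
  I: [ 1 -1 -1  1  1  0]
  [Θ]: (-2)·0+(1)·-1+(1)·0+(-2)·-1 = 1
  [T]: (-2)·1+(1)·0+(1)·1+(-2)·1 = -3
  [I]: (-2)·1+(1)·-1+(1)·1+(-2)·0 = -2
⇒ Θ T^-3 I^-2

{"Θ": 1, "T": -3, "I": -2}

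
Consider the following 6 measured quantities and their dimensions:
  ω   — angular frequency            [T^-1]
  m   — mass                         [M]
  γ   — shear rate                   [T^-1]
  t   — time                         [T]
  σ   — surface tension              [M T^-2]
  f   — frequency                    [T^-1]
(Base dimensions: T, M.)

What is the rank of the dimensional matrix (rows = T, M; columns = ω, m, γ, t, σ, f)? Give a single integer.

2

Exponent matrix [T,M] × [ω,m,γ,t,σ,f]:
  T: [-1  0 -1  1 -2 -1]
  M: [ 0  1  0  0  1  0]
Echelon form has 2 nonzero rows (pivots: ω,m)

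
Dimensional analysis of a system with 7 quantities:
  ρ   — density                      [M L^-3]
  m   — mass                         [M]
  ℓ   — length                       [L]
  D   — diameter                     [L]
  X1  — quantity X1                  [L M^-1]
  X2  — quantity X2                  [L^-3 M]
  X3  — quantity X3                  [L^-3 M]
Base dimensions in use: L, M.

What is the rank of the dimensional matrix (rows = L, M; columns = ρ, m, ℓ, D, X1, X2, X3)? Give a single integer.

Write exponents as rows L,M / cols ρ,m,ℓ,D,X1,X2,X3:
  L: [-3  0  1  1  1 -3 -3]
  M: [ 1  1  0  0 -1  1  1]
Row reduction gives pivot columns ρ,m; rank = 2

2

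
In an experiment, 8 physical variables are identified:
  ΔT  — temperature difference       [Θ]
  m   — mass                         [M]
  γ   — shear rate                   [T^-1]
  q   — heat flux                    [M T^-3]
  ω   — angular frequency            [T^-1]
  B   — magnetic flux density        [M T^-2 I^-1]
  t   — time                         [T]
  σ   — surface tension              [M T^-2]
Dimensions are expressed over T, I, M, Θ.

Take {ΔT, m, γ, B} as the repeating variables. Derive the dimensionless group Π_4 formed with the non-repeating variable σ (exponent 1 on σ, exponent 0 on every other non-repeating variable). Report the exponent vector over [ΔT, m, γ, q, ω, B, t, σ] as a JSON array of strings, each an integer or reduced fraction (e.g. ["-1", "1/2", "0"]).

Exponent matrix [T,I,M,Θ] × [ΔT,m,γ,q,ω,B,t,σ]:
  T: [ 0  0 -1 -3 -1 -2  1 -2]
  I: [ 0  0  0  0  0 -1  0  0]
  M: [ 0  1  0  1  0  1  0  1]
  Θ: [ 1  0  0  0  0  0  0  0]
Echelon form has 4 nonzero rows (pivots: ΔT,m,γ,B)
Pivot set = {ΔT,m,γ,B}, free = {q,ω,t,σ}
RREF:
  r0: [   1    0    0    0    0    0    0    0]
  r1: [   0    1    0    1    0    0    0    1]
  r2: [   0    0    1    3    1    0   -1    2]
  r3: [   0    0    0    0    0    1    0    0]
Fix exponent of σ at 1, q at 0, ω at 0, t at 0; solve each RREF row for its pivot's exponent:
  r0: exp(ΔT) + (0)·1 = 0 ⇒ exp(ΔT) = 0
  r1: exp(m) + (1)·1 = 0 ⇒ exp(m) = -1
  r2: exp(γ) + (2)·1 = 0 ⇒ exp(γ) = -2
  r3: exp(B) + (0)·1 = 0 ⇒ exp(B) = 0
Π_4 = m^-1 · γ^-2 · σ

["0", "-1", "-2", "0", "0", "0", "0", "1"]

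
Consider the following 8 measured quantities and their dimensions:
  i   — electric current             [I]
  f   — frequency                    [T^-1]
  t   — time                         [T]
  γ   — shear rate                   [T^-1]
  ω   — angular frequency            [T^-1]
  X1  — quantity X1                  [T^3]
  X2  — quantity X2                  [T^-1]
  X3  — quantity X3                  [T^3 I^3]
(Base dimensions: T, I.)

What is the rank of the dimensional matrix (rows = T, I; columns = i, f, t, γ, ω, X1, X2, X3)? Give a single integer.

2

Dimensional matrix (T×I by i×f×t×γ×ω×X1×X2×X3):
  T: [ 0 -1  1 -1 -1  3 -1  3]
  I: [ 1  0  0  0  0  0  0  3]
RREF → pivots at {i,f} ⇒ r = 2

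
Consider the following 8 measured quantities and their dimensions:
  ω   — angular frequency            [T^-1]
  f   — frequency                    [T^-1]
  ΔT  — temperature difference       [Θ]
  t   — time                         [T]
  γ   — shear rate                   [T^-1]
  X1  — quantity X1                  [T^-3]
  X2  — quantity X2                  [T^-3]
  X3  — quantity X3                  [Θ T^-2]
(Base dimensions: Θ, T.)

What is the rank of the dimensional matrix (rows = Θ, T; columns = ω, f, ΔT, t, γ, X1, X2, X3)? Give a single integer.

Exponent matrix [Θ,T] × [ω,f,ΔT,t,γ,X1,X2,X3]:
  Θ: [ 0  0  1  0  0  0  0  1]
  T: [-1 -1  0  1 -1 -3 -3 -2]
Row reduction gives pivot columns ω,ΔT; rank = 2

2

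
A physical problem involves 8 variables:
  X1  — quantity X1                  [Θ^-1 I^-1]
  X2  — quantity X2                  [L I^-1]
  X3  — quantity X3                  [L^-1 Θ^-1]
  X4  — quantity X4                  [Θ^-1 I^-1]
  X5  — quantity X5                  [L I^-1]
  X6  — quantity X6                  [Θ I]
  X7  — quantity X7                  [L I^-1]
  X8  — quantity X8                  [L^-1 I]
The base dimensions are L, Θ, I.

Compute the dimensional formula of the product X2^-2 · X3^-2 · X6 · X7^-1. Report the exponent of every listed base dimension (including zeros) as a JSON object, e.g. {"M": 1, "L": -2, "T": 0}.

Exponent matrix [L,Θ,I] × [X1,X2,X3,X4,X5,X6,X7,X8]:
  L: [ 0  1 -1  0  1  0  1 -1]
  Θ: [-1  0 -1 -1  0  1  0  0]
  I: [-1 -1  0 -1 -1  1 -1  1]
  [L]: (-2)·1+(-2)·-1+(1)·0+(-1)·1 = -1
  [Θ]: (-2)·0+(-2)·-1+(1)·1+(-1)·0 = 3
  [I]: (-2)·-1+(-2)·0+(1)·1+(-1)·-1 = 4
⇒ L^-1 Θ^3 I^4

{"L": -1, "Θ": 3, "I": 4}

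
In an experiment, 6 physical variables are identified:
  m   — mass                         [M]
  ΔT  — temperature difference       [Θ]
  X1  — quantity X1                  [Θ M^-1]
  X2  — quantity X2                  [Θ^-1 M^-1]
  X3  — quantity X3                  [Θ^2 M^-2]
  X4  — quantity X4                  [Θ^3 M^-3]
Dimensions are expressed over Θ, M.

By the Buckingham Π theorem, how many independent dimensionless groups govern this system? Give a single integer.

4

Dimensional matrix (Θ×M by m×ΔT×X1×X2×X3×X4):
  Θ: [ 0  1  1 -1  2  3]
  M: [ 1  0 -1 -1 -2 -3]
Row reduction gives pivot columns m,ΔT; rank = 2
n=6, r=2 ⇒ 4 dimensionless groups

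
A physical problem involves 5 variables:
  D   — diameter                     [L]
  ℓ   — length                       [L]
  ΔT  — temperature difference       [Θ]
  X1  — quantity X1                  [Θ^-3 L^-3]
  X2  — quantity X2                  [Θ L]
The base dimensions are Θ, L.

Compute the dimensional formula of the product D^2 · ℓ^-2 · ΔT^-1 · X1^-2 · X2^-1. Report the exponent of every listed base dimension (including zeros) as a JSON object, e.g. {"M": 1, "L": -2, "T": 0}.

{"Θ": 4, "L": 5}

Exponent matrix [Θ,L] × [D,ℓ,ΔT,X1,X2]:
  Θ: [ 0  0  1 -3  1]
  L: [ 1  1  0 -3  1]
  [Θ]: (2)·0+(-2)·0+(-1)·1+(-2)·-3+(-1)·1 = 4
  [L]: (2)·1+(-2)·1+(-1)·0+(-2)·-3+(-1)·1 = 5
⇒ Θ^4 L^5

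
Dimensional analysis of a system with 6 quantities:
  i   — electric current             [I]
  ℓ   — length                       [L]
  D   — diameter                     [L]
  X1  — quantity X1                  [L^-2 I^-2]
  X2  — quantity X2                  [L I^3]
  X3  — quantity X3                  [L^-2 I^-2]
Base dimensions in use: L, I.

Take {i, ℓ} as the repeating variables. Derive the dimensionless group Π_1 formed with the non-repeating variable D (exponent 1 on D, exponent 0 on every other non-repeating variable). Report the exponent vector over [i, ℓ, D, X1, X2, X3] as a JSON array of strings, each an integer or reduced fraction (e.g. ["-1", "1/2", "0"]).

Exponent matrix [L,I] × [i,ℓ,D,X1,X2,X3]:
  L: [ 0  1  1 -2  1 -2]
  I: [ 1  0  0 -2  3 -2]
Echelon form has 2 nonzero rows (pivots: i,ℓ)
Pivot set = {i,ℓ}, free = {D,X1,X2,X3}
RREF:
  r0: [   1    0    0   -2    3   -2]
  r1: [   0    1    1   -2    1   -2]
Fix exponent of D at 1, X1 at 0, X2 at 0, X3 at 0; solve each RREF row for its pivot's exponent:
  r0: exp(i) + (0)·1 = 0 ⇒ exp(i) = 0
  r1: exp(ℓ) + (1)·1 = 0 ⇒ exp(ℓ) = -1
Π_1 = ℓ^-1 · D

["0", "-1", "1", "0", "0", "0"]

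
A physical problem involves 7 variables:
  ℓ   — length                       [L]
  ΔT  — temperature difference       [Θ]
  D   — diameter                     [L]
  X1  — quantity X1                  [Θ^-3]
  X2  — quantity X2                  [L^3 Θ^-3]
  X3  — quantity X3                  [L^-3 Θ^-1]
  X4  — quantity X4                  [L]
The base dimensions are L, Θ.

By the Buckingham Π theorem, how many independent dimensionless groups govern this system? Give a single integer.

5

Dimensional matrix (L×Θ by ℓ×ΔT×D×X1×X2×X3×X4):
  L: [ 1  0  1  0  3 -3  1]
  Θ: [ 0  1  0 -3 -3 -1  0]
RREF → pivots at {ℓ,ΔT} ⇒ r = 2
n=7, r=2 ⇒ 5 dimensionless groups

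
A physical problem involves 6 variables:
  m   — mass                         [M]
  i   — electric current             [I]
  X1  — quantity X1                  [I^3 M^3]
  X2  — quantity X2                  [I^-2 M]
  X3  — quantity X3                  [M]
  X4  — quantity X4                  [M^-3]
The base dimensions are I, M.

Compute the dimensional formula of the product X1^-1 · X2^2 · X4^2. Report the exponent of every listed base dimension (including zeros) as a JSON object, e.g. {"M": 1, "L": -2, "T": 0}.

{"I": -7, "M": -7}

Dimensional matrix (I×M by m×i×X1×X2×X3×X4):
  I: [ 0  1  3 -2  0  0]
  M: [ 1  0  3  1  1 -3]
  [I]: (-1)·3+(2)·-2+(2)·0 = -7
  [M]: (-1)·3+(2)·1+(2)·-3 = -7
⇒ I^-7 M^-7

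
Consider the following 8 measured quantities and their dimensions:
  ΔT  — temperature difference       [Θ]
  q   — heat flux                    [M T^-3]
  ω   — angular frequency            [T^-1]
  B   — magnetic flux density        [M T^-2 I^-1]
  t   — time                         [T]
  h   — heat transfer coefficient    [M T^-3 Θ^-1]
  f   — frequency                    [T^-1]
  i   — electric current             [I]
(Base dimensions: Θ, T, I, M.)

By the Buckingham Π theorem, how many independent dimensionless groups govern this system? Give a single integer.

Exponent matrix [Θ,T,I,M] × [ΔT,q,ω,B,t,h,f,i]:
  Θ: [ 1  0  0  0  0 -1  0  0]
  T: [ 0 -3 -1 -2  1 -3 -1  0]
  I: [ 0  0  0 -1  0  0  0  1]
  M: [ 0  1  0  1  0  1  0  0]
RREF → pivots at {ΔT,q,ω,B} ⇒ r = 4
8 vars − rank 4 = 4 Π groups

4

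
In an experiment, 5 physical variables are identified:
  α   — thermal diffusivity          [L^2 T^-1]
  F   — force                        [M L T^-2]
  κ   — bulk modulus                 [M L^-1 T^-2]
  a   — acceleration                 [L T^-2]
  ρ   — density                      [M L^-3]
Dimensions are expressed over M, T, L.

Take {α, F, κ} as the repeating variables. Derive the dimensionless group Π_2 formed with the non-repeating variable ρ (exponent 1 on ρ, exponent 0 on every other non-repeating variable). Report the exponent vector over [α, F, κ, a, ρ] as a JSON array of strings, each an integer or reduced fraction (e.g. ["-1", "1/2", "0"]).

Exponent matrix [M,T,L] × [α,F,κ,a,ρ]:
  M: [ 0  1  1  0  1]
  T: [-1 -2 -2 -2  0]
  L: [ 2  1 -1  1 -3]
Echelon form has 3 nonzero rows (pivots: α,F,κ)
Pivot set = {α,F,κ}, free = {a,ρ}
RREF:
  r0: [   1    0    0    2   -2]
  r1: [   0    1    0 -3/2    1]
  r2: [   0    0    1  3/2    0]
Fix exponent of ρ at 1, a at 0; solve each RREF row for its pivot's exponent:
  r0: exp(α) + (-2)·1 = 0 ⇒ exp(α) = 2
  r1: exp(F) + (1)·1 = 0 ⇒ exp(F) = -1
  r2: exp(κ) + (0)·1 = 0 ⇒ exp(κ) = 0
Π_2 = α^2 · F^-1 · ρ

["2", "-1", "0", "0", "1"]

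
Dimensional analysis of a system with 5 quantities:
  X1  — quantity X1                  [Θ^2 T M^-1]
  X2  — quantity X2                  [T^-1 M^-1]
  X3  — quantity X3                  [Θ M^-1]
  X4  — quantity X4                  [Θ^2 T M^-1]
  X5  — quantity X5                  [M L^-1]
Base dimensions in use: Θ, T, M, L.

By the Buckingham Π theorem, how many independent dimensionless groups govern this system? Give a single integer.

Write exponents as rows Θ,T,M,L / cols X1,X2,X3,X4,X5:
  Θ: [ 2  0  1  2  0]
  T: [ 1 -1  0  1  0]
  M: [-1 -1 -1 -1  1]
  L: [ 0  0  0  0 -1]
Echelon form has 3 nonzero rows (pivots: X1,X2,X5)
5 vars − rank 3 = 2 Π groups

2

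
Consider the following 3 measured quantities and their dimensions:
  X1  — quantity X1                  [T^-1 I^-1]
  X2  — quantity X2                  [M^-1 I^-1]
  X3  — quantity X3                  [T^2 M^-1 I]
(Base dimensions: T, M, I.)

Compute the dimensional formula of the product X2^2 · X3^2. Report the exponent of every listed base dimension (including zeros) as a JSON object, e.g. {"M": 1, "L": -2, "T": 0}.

{"T": 4, "M": -4, "I": 0}

Exponent matrix [T,M,I] × [X1,X2,X3]:
  T: [-1  0  2]
  M: [ 0 -1 -1]
  I: [-1 -1  1]
  [T]: (2)·0+(2)·2 = 4
  [M]: (2)·-1+(2)·-1 = -4
  [I]: (2)·-1+(2)·1 = 0
⇒ T^4 M^-4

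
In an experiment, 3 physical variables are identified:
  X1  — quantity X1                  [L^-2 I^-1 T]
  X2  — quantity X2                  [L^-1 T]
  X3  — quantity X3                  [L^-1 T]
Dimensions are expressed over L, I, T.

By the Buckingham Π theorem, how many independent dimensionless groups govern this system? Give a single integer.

Exponent matrix [L,I,T] × [X1,X2,X3]:
  L: [-2 -1 -1]
  I: [-1  0  0]
  T: [ 1  1  1]
RREF → pivots at {X1,X2} ⇒ r = 2
n=3, r=2 ⇒ 1 dimensionless group

1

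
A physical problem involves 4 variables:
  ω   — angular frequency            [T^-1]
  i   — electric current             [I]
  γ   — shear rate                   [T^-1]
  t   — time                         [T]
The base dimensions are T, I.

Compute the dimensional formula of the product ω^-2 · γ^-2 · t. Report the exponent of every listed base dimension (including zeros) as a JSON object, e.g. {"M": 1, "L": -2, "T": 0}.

{"T": 5, "I": 0}

Write exponents as rows T,I / cols ω,i,γ,t:
  T: [-1  0 -1  1]
  I: [ 0  1  0  0]
  [T]: (-2)·-1+(-2)·-1+(1)·1 = 5
  [I]: (-2)·0+(-2)·0+(1)·0 = 0
⇒ T^5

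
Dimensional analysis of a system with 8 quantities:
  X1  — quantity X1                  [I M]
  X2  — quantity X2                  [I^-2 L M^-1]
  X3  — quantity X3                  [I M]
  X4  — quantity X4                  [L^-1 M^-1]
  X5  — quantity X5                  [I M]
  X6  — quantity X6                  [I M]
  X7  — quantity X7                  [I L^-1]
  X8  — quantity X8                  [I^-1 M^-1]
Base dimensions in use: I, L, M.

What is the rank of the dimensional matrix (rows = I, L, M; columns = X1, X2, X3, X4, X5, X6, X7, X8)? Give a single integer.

Write exponents as rows I,L,M / cols X1,X2,X3,X4,X5,X6,X7,X8:
  I: [ 1 -2  1  0  1  1  1 -1]
  L: [ 0  1  0 -1  0  0 -1  0]
  M: [ 1 -1  1 -1  1  1  0 -1]
Row reduction gives pivot columns X1,X2; rank = 2

2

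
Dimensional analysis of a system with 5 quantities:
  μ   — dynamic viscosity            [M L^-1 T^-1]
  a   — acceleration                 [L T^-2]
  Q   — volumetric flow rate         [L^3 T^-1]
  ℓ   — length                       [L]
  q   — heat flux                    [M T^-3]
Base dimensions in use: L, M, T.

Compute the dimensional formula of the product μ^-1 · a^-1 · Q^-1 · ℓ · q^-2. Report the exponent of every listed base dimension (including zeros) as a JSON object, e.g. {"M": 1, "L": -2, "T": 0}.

{"L": -2, "M": -3, "T": 10}

Exponent matrix [L,M,T] × [μ,a,Q,ℓ,q]:
  L: [-1  1  3  1  0]
  M: [ 1  0  0  0  1]
  T: [-1 -2 -1  0 -3]
  [L]: (-1)·-1+(-1)·1+(-1)·3+(1)·1+(-2)·0 = -2
  [M]: (-1)·1+(-1)·0+(-1)·0+(1)·0+(-2)·1 = -3
  [T]: (-1)·-1+(-1)·-2+(-1)·-1+(1)·0+(-2)·-3 = 10
⇒ L^-2 M^-3 T^10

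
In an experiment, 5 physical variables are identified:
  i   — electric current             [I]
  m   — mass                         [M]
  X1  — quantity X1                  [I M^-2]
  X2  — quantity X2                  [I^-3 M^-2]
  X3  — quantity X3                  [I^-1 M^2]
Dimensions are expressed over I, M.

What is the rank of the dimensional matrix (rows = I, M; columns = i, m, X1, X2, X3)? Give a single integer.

2

Write exponents as rows I,M / cols i,m,X1,X2,X3:
  I: [ 1  0  1 -3 -1]
  M: [ 0  1 -2 -2  2]
Echelon form has 2 nonzero rows (pivots: i,m)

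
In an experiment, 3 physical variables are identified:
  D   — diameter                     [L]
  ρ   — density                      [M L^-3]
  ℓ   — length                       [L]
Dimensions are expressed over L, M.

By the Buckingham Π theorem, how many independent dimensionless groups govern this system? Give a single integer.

1

Write exponents as rows L,M / cols D,ρ,ℓ:
  L: [ 1 -3  1]
  M: [ 0  1  0]
Echelon form has 2 nonzero rows (pivots: D,ρ)
n=3, r=2 ⇒ 1 dimensionless group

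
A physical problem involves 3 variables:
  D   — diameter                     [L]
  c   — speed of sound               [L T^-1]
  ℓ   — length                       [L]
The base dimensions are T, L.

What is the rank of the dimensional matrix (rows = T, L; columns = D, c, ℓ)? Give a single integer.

Exponent matrix [T,L] × [D,c,ℓ]:
  T: [ 0 -1  0]
  L: [ 1  1  1]
Row reduction gives pivot columns D,c; rank = 2

2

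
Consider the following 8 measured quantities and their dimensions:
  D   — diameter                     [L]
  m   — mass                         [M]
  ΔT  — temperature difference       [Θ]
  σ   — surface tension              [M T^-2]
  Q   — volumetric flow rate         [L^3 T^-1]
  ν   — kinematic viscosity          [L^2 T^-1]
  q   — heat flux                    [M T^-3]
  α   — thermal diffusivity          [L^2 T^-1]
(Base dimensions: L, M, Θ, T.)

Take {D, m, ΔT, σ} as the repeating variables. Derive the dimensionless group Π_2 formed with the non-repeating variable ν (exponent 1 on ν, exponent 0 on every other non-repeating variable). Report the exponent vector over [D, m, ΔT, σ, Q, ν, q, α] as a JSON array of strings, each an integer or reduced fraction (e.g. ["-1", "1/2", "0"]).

Exponent matrix [L,M,Θ,T] × [D,m,ΔT,σ,Q,ν,q,α]:
  L: [ 1  0  0  0  3  2  0  2]
  M: [ 0  1  0  1  0  0  1  0]
  Θ: [ 0  0  1  0  0  0  0  0]
  T: [ 0  0  0 -2 -1 -1 -3 -1]
RREF → pivots at {D,m,ΔT,σ} ⇒ r = 4
Repeat: D,m,ΔT,σ; free: Q,ν,q,α
RREF:
  r0: [   1    0    0    0    3    2    0    2]
  r1: [   0    1    0    0 -1/2 -1/2 -1/2 -1/2]
  r2: [   0    0    1    0    0    0    0    0]
  r3: [   0    0    0    1  1/2  1/2  3/2  1/2]
Fix exponent of ν at 1, Q at 0, q at 0, α at 0; solve each RREF row for its pivot's exponent:
  r0: exp(D) + (2)·1 = 0 ⇒ exp(D) = -2
  r1: exp(m) + (-1/2)·1 = 0 ⇒ exp(m) = 1/2
  r2: exp(ΔT) + (0)·1 = 0 ⇒ exp(ΔT) = 0
  r3: exp(σ) + (1/2)·1 = 0 ⇒ exp(σ) = -1/2
Π_2 = D^-2 · m^(1/2) · σ^(-1/2) · ν

["-2", "1/2", "0", "-1/2", "0", "1", "0", "0"]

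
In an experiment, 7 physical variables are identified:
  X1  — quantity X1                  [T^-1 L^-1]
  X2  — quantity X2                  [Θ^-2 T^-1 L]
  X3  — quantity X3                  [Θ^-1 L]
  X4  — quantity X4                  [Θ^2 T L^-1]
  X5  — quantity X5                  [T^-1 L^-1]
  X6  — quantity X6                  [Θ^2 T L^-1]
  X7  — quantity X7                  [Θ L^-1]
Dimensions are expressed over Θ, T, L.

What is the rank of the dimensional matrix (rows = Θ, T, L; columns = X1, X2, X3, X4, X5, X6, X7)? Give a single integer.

2

Write exponents as rows Θ,T,L / cols X1,X2,X3,X4,X5,X6,X7:
  Θ: [ 0 -2 -1  2  0  2  1]
  T: [-1 -1  0  1 -1  1  0]
  L: [-1  1  1 -1 -1 -1 -1]
Row reduction gives pivot columns X1,X2; rank = 2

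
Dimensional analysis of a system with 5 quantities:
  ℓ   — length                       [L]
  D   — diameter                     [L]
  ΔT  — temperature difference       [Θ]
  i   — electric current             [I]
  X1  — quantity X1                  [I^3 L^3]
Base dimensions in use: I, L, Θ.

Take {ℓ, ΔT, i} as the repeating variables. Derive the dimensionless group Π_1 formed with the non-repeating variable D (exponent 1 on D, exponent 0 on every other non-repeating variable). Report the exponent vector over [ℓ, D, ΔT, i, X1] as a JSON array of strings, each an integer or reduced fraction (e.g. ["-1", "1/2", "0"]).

["-1", "1", "0", "0", "0"]

Dimensional matrix (I×L×Θ by ℓ×D×ΔT×i×X1):
  I: [ 0  0  0  1  3]
  L: [ 1  1  0  0  3]
  Θ: [ 0  0  1  0  0]
RREF → pivots at {ℓ,ΔT,i} ⇒ r = 3
Repeat: ℓ,ΔT,i; free: D,X1
RREF:
  r0: [   1    1    0    0    3]
  r1: [   0    0    1    0    0]
  r2: [   0    0    0    1    3]
Fix exponent of D at 1, X1 at 0; solve each RREF row for its pivot's exponent:
  r0: exp(ℓ) + (1)·1 = 0 ⇒ exp(ℓ) = -1
  r1: exp(ΔT) + (0)·1 = 0 ⇒ exp(ΔT) = 0
  r2: exp(i) + (0)·1 = 0 ⇒ exp(i) = 0
Π_1 = ℓ^-1 · D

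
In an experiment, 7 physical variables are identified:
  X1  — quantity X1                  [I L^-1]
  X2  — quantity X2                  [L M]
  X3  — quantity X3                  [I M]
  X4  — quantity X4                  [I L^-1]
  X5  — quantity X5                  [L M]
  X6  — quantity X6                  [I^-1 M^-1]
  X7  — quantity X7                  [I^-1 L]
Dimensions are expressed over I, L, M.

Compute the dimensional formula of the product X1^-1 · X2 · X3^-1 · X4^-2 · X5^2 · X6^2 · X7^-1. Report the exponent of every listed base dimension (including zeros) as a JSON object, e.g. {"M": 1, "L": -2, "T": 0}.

{"I": -5, "L": 5, "M": 0}

Dimensional matrix (I×L×M by X1×X2×X3×X4×X5×X6×X7):
  I: [ 1  0  1  1  0 -1 -1]
  L: [-1  1  0 -1  1  0  1]
  M: [ 0  1  1  0  1 -1  0]
  [I]: (-1)·1+(1)·0+(-1)·1+(-2)·1+(2)·0+(2)·-1+(-1)·-1 = -5
  [L]: (-1)·-1+(1)·1+(-1)·0+(-2)·-1+(2)·1+(2)·0+(-1)·1 = 5
  [M]: (-1)·0+(1)·1+(-1)·1+(-2)·0+(2)·1+(2)·-1+(-1)·0 = 0
⇒ I^-5 L^5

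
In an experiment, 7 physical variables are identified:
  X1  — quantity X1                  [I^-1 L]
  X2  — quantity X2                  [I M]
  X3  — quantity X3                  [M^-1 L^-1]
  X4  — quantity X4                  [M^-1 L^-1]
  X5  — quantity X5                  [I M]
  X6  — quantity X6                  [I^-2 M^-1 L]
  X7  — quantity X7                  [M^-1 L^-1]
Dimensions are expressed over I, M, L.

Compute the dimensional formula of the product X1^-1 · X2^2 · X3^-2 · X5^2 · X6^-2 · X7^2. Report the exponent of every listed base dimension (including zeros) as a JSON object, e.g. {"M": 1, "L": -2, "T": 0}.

{"I": 9, "M": 6, "L": -3}

Exponent matrix [I,M,L] × [X1,X2,X3,X4,X5,X6,X7]:
  I: [-1  1  0  0  1 -2  0]
  M: [ 0  1 -1 -1  1 -1 -1]
  L: [ 1  0 -1 -1  0  1 -1]
  [I]: (-1)·-1+(2)·1+(-2)·0+(2)·1+(-2)·-2+(2)·0 = 9
  [M]: (-1)·0+(2)·1+(-2)·-1+(2)·1+(-2)·-1+(2)·-1 = 6
  [L]: (-1)·1+(2)·0+(-2)·-1+(2)·0+(-2)·1+(2)·-1 = -3
⇒ I^9 M^6 L^-3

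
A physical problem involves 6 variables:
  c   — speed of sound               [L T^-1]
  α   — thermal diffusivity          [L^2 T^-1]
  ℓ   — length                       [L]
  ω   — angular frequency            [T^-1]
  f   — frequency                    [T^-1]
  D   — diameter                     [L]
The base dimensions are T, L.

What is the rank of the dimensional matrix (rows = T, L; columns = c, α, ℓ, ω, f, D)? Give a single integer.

2

Write exponents as rows T,L / cols c,α,ℓ,ω,f,D:
  T: [-1 -1  0 -1 -1  0]
  L: [ 1  2  1  0  0  1]
RREF → pivots at {c,α} ⇒ r = 2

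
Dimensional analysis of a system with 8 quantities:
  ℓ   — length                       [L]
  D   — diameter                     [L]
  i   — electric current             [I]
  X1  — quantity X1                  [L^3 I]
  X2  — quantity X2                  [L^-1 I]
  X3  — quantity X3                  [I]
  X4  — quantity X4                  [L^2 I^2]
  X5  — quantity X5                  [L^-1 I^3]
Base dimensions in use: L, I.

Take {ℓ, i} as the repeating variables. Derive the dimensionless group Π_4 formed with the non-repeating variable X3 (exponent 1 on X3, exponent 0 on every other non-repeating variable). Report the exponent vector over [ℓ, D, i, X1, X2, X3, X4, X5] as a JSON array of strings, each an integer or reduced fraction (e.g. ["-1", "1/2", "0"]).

["0", "0", "-1", "0", "0", "1", "0", "0"]

Write exponents as rows L,I / cols ℓ,D,i,X1,X2,X3,X4,X5:
  L: [ 1  1  0  3 -1  0  2 -1]
  I: [ 0  0  1  1  1  1  2  3]
Echelon form has 2 nonzero rows (pivots: ℓ,i)
Repeat: ℓ,i; free: D,X1,X2,X3,X4,X5
RREF:
  r0: [   1    1    0    3   -1    0    2   -1]
  r1: [   0    0    1    1    1    1    2    3]
Fix exponent of X3 at 1, D at 0, X1 at 0, X2 at 0, X4 at 0, X5 at 0; solve each RREF row for its pivot's exponent:
  r0: exp(ℓ) + (0)·1 = 0 ⇒ exp(ℓ) = 0
  r1: exp(i) + (1)·1 = 0 ⇒ exp(i) = -1
Π_4 = i^-1 · X3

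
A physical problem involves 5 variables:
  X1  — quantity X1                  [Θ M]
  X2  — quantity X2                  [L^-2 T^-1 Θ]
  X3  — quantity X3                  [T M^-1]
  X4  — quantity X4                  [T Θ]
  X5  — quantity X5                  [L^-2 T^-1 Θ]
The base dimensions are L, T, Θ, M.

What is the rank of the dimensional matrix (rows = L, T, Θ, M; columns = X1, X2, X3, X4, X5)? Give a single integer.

3

Write exponents as rows L,T,Θ,M / cols X1,X2,X3,X4,X5:
  L: [ 0 -2  0  0 -2]
  T: [ 0 -1  1  1 -1]
  Θ: [ 1  1  0  1  1]
  M: [ 1  0 -1  0  0]
Row reduction gives pivot columns X1,X2,X3; rank = 3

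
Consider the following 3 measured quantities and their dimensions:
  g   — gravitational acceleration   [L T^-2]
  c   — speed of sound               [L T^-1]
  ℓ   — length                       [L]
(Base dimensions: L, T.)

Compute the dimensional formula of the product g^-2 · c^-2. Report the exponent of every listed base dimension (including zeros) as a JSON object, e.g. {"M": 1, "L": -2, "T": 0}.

{"L": -4, "T": 6}

Dimensional matrix (L×T by g×c×ℓ):
  L: [ 1  1  1]
  T: [-2 -1  0]
  [L]: (-2)·1+(-2)·1 = -4
  [T]: (-2)·-2+(-2)·-1 = 6
⇒ L^-4 T^6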